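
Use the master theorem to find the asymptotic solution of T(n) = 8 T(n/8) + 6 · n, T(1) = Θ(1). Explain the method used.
T(n) = Θ(n log n)

log_8 8 = 1, and f(n) = 6 · n = Θ(n^(log_8 8)). This is Case 2 of the master theorem: T(n) = Θ(f(n) · log n) = Θ(n log n).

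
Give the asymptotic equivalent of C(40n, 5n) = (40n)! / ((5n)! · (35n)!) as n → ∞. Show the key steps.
C(40n, 5n) ~ (16777216/823543)^(5n) · sqrt(4/(7π·5n))

Write N = 5n. Apply Stirling to each factorial:
  (8N)! ~ sqrt(2π·8N) · (8N/e)^(8N),
  N! ~ sqrt(2π N) · (N/e)^N,
  (7N)! ~ sqrt(2π·7N) · (7N/e)^(7N).
The exponential factors combine to (8N)^(8N) / (N^N · (7N)^(7N)) = 8^(8N)/7^(7N) = (8^8/7^7)^N = (16777216/823543)^N.
The square-root prefactors combine to sqrt(2π·8N) / (sqrt(2π N)·sqrt(2π·7N)) = sqrt(8 / (2π·7·N)) = sqrt(4/(7π·5n)).
Substituting N = 5n: C(40n, 5n) ~ (16777216/823543)^(5n) · sqrt(4/(7π·5n)).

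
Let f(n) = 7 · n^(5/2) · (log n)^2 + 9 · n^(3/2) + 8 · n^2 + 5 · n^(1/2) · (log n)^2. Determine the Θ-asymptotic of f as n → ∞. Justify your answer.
f(n) ∈ Θ(n^(5/2) · (log n)^2)

Compare the terms by growth order. For large n, n^a · (log n)^b dominates n^a' · (log n)^b' iff a > a', or (a = a' and b > b'). Ranking the 4 terms shows the dominant one is 7 · n^(5/2) · (log n)^2. Hence f(n) ∈ Θ(n^(5/2) · (log n)^2).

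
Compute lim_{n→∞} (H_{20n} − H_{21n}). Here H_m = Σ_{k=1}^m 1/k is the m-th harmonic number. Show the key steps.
lim = ln(20/21)

Euler-Maclaurin gives H_m = ln m + γ + 1/(2m) + O(1/m^2). The γ and O(1/m) terms cancel in the difference:
  H_{20n} − H_{21n} = ln(20n) − ln(21n) + O(1/n) = ln(20/21) + O(1/n).
Hence the limit is ln(20/21).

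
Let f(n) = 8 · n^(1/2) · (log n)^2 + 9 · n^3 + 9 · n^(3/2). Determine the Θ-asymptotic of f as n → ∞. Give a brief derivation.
f(n) ∈ Θ(n^3)

Compare the terms by growth order. For large n, n^a · (log n)^b dominates n^a' · (log n)^b' iff a > a', or (a = a' and b > b'). Ranking the 3 terms shows the dominant one is 9 · n^3. Hence f(n) ∈ Θ(n^3).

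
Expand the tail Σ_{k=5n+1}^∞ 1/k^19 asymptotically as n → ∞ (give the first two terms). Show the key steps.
Σ_{k>5n} 1/k^19 = 1/(18 · (5n)^18) − 1/(2 · (5n)^19) + O(1/(5n)^20)

Compare to the integral: ∫_{5n}^∞ x^(−19) dx = [−x^(−18)/18]_{5n}^∞ = 1/((19−1)·(5n)^18). The Euler-Maclaurin correction adds −f(5n)/2 = −1/(2·(5n)^19). Euler-Maclaurin then gives
  Σ_{k>5n} 1/k^19 = ∫_{5n}^∞ dx/x^19 − 1/(2·(5n)^19) + O(1/(5n)^20).
(Equivalently this is ζ(19) − Σ_{k≤5n} 1/k^19.)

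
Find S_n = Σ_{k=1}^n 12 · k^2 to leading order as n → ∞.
S_n ~ 4 · n^3

By integral comparison (Euler-Maclaurin), Σ_{k=1}^n 12 · k^2 = 12 · ∫_0^n x^2 dx + O(n^2) = 12 · n^3/3 = 4 · n^3 + O(n^2). (Equivalently, Faulhaber's formula gives the same leading term.)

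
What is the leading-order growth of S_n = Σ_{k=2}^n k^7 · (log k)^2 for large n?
S_n ~ n^8 · (log n)^2 / 8

By integral comparison, S_n = ∫_1^n x^7 · (log x)^2 dx + O(n^7 · (log n)^2). For the integral, the leading term of ∫_1^n x^7 (log x)^2 dx is n^8/8 · (log n)^2 (by repeated integration by parts; each step lowers the log-exponent and produces a relatively O(1/log n) correction). Hence S_n ~ n^8 · (log n)^2 / 8.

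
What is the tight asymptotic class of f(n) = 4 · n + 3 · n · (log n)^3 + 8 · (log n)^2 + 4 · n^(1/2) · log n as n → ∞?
f(n) ∈ Θ(n · (log n)^3)

Compare the terms by growth order. For large n, n^a · (log n)^b dominates n^a' · (log n)^b' iff a > a', or (a = a' and b > b'). Ranking the 4 terms shows the dominant one is 3 · n · (log n)^3. Hence f(n) ∈ Θ(n · (log n)^3).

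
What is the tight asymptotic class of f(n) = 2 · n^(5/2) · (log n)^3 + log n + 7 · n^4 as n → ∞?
f(n) ∈ Θ(n^4)

Compare the terms by growth order. For large n, n^a · (log n)^b dominates n^a' · (log n)^b' iff a > a', or (a = a' and b > b'). Ranking the 3 terms shows the dominant one is 7 · n^4. Hence f(n) ∈ Θ(n^4).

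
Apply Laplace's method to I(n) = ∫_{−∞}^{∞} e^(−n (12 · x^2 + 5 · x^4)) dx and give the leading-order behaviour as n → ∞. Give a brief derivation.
I(n) ~ sqrt(π/(12n))

φ(x) = 12 · x^2 + 5 · x^4 has its unique global minimum at x* = 0 (since φ'(x) = 24x + 20x^3 = 0 only at x = 0 for real x with both coefficients positive, and φ → ∞ as |x| → ∞). At x* = 0, φ(0) = 0 and φ''(0) = 24. Laplace's method then gives
  I(n) ~ sqrt(2π / (n · φ''(0))) · e^(−n φ(0)) = sqrt(2π / (24n)) = sqrt(π/(12n)).
The 5 · x^4 term contributes only at subleading order (an O(1/n) relative correction).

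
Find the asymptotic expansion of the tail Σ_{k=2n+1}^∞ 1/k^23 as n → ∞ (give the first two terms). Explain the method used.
Σ_{k>2n} 1/k^23 = 1/(22 · (2n)^22) − 1/(2 · (2n)^23) + O(1/(2n)^24)

Compare to the integral: ∫_{2n}^∞ x^(−23) dx = [−x^(−22)/22]_{2n}^∞ = 1/((23−1)·(2n)^22). The Euler-Maclaurin correction adds −f(2n)/2 = −1/(2·(2n)^23). Euler-Maclaurin then gives
  Σ_{k>2n} 1/k^23 = ∫_{2n}^∞ dx/x^23 − 1/(2·(2n)^23) + O(1/(2n)^24).
(Equivalently this is ζ(23) − Σ_{k≤2n} 1/k^23.)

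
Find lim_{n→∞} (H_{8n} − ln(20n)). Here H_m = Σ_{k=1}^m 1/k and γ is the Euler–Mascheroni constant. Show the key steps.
lim = ln(2/5) + γ

By Euler-Maclaurin, H_m = ln m + γ + O(1/m). So
  H_{8n} − ln(20n) = ln(8n) + γ − ln(20n) + O(1/n)
                       = ln(8/20) + γ + O(1/n).
Hence the limit is ln(8/20) + γ (= ln(2/5)).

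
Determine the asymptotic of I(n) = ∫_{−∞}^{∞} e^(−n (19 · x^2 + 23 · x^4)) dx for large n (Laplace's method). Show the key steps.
I(n) ~ sqrt(π/(19n))

φ(x) = 19 · x^2 + 23 · x^4 has its unique global minimum at x* = 0 (since φ'(x) = 38x + 92x^3 = 0 only at x = 0 for real x with both coefficients positive, and φ → ∞ as |x| → ∞). At x* = 0, φ(0) = 0 and φ''(0) = 38. Laplace's method then gives
  I(n) ~ sqrt(2π / (n · φ''(0))) · e^(−n φ(0)) = sqrt(2π / (38n)) = sqrt(π/(19n)).
The 23 · x^4 term contributes only at subleading order (an O(1/n) relative correction).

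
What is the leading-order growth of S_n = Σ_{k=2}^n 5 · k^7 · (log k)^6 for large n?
S_n ~ 5 · n^8 · (log n)^6 / 8

By integral comparison, S_n = ∫_1^n 5 · x^7 · (log x)^6 dx + O(n^7 · (log n)^6). For the integral, the leading term of ∫_1^n x^7 (log x)^6 dx is n^8/8 · (log n)^6 (by repeated integration by parts; each step lowers the log-exponent and produces a relatively O(1/log n) correction). Hence S_n ~ 5 · n^8 · (log n)^6 / 8.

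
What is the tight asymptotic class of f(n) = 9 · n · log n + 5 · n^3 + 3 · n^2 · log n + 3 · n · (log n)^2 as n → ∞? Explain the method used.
f(n) ∈ Θ(n^3)

Compare the terms by growth order. For large n, n^a · (log n)^b dominates n^a' · (log n)^b' iff a > a', or (a = a' and b > b'). Ranking the 4 terms shows the dominant one is 5 · n^3. Hence f(n) ∈ Θ(n^3).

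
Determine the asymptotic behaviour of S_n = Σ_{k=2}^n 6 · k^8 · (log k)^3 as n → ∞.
S_n ~ 2 · n^9 · (log n)^3 / 3

By integral comparison, S_n = ∫_1^n 6 · x^8 · (log x)^3 dx + O(n^8 · (log n)^3). For the integral, the leading term of ∫_1^n x^8 (log x)^3 dx is n^9/9 · (log n)^3 (by repeated integration by parts; each step lowers the log-exponent and produces a relatively O(1/log n) correction). Hence S_n ~ 2 · n^9 · (log n)^3 / 3.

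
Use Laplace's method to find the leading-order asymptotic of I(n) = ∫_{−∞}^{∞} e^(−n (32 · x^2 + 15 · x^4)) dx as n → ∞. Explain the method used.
I(n) ~ sqrt(π/(32n))

φ(x) = 32 · x^2 + 15 · x^4 has its unique global minimum at x* = 0 (since φ'(x) = 64x + 60x^3 = 0 only at x = 0 for real x with both coefficients positive, and φ → ∞ as |x| → ∞). At x* = 0, φ(0) = 0 and φ''(0) = 64. Laplace's method then gives
  I(n) ~ sqrt(2π / (n · φ''(0))) · e^(−n φ(0)) = sqrt(2π / (64n)) = sqrt(π/(32n)).
The 15 · x^4 term contributes only at subleading order (an O(1/n) relative correction).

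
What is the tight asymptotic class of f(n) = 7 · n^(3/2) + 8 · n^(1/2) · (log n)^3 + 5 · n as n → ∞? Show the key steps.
f(n) ∈ Θ(n^(3/2))

Compare the terms by growth order. For large n, n^a · (log n)^b dominates n^a' · (log n)^b' iff a > a', or (a = a' and b > b'). Ranking the 3 terms shows the dominant one is 7 · n^(3/2). Hence f(n) ∈ Θ(n^(3/2)).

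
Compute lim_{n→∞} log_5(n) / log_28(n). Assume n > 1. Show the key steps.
lim = ln(28) / ln(5) = log_5(28)

Change of base: log_5(n) = ln n / ln 5 and log_28(n) = ln n / ln 28. The ratio is (ln n / ln 5) · (ln 28 / ln n) = ln 28 / ln 5, a constant independent of n. So the limit is ln 28 / ln 5 = log_5(28).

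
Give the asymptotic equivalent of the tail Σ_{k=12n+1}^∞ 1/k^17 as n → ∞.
Σ_{k>12n} 1/k^17 ~ 1/(16 · (12n)^16)

Compare to the integral: ∫_{12n}^∞ x^(−17) dx = [−x^(−16)/16]_{12n}^∞ = 1/((17−1)·(12n)^16). Euler-Maclaurin then gives
  Σ_{k>12n} 1/k^17 = ∫_{12n}^∞ dx/x^17 − 1/(2·(12n)^17) + O(1/(12n)^18).
(Equivalently this is ζ(17) − Σ_{k≤12n} 1/k^17.)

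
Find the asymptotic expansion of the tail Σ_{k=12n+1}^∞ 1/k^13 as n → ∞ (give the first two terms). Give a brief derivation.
Σ_{k>12n} 1/k^13 = 1/(12 · (12n)^12) − 1/(2 · (12n)^13) + O(1/(12n)^14)

Compare to the integral: ∫_{12n}^∞ x^(−13) dx = [−x^(−12)/12]_{12n}^∞ = 1/((13−1)·(12n)^12). The Euler-Maclaurin correction adds −f(12n)/2 = −1/(2·(12n)^13). Euler-Maclaurin then gives
  Σ_{k>12n} 1/k^13 = ∫_{12n}^∞ dx/x^13 − 1/(2·(12n)^13) + O(1/(12n)^14).
(Equivalently this is ζ(13) − Σ_{k≤12n} 1/k^13.)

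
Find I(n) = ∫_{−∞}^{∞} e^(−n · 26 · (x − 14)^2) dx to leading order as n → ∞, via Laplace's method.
I(n) = sqrt(π/(26n))

Here φ(x) = 26 · (x − 14)^2 has its unique minimum at x* = 14 with φ(x*) = 0 and φ''(x*) = 52. Laplace's method gives
  I(n) ~ e^(−n φ(x*)) · sqrt(2π / (n · φ''(x*))) = sqrt(2π / (52n)) = sqrt(π/(26n)).
This is exact: substituting u = (x − 14)·sqrt(26n) gives I(n) = (1/sqrt(26n)) ∫_{−∞}^{∞} e^(−u^2) du = sqrt(π/(26n)).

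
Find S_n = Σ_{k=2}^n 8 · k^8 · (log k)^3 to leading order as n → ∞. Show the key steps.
S_n ~ 8 · n^9 · (log n)^3 / 9

By integral comparison, S_n = ∫_1^n 8 · x^8 · (log x)^3 dx + O(n^8 · (log n)^3). For the integral, the leading term of ∫_1^n x^8 (log x)^3 dx is n^9/9 · (log n)^3 (by repeated integration by parts; each step lowers the log-exponent and produces a relatively O(1/log n) correction). Hence S_n ~ 8 · n^9 · (log n)^3 / 9.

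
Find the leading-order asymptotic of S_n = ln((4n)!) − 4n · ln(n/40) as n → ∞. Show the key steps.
S_n ~ 4n · (ln 160 − 1) + O(ln n)

Stirling: ln((4n)!) = 4n ln(4n) − 4n + O(ln n).
  S_n = 4n ln(4n) − 4n − 4n ln(n/40) + O(ln n)
      = 4n ln(4n) − 4n ln n + 4n ln 40 − 4n + O(ln n)
      = 4n ln 4 + 4n ln 40 − 4n + O(ln n)
      = 4n (ln 160 − 1) + O(ln n).
Numerically ln(160) − 1 ≈ 4.0752.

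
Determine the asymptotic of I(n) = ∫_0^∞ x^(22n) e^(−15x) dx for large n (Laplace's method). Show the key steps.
I(n) ~ (sqrt(2π·22n) / 15) · (22n/(15e))^(22n)

Write the integrand as exp(22n ln x − 15x) and set f(x) = 22n ln x − 15x. Then f'(x) = 22n/x − 15 = 0 at x* = 22n/15, and f''(x*) = −22n/x*^2 = −15^2/(22n). Laplace's method (interior maximum) gives
  I(n) ~ e^(f(x*)) · sqrt(2π / |f''(x*)|)
        = exp(22n ln(22n/15) − 22n) · sqrt(2π · 22n / 15^2)
        = (22n/15)^(22n) e^(−22n) · sqrt(2π·22n) / 15
        = (sqrt(2π·22n) / 15) · (22n/(15e))^(22n).
This matches Γ(22n+1)/15^(22n+1) with Stirling applied to Γ.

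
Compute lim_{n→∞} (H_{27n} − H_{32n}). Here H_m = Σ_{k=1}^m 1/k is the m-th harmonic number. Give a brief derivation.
lim = ln(27/32)

Euler-Maclaurin gives H_m = ln m + γ + 1/(2m) + O(1/m^2). The γ and O(1/m) terms cancel in the difference:
  H_{27n} − H_{32n} = ln(27n) − ln(32n) + O(1/n) = ln(27/32) + O(1/n).
Hence the limit is ln(27/32).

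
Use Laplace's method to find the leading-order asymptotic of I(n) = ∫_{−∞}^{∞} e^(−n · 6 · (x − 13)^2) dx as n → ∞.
I(n) = sqrt(π/(6n))

Here φ(x) = 6 · (x − 13)^2 has its unique minimum at x* = 13 with φ(x*) = 0 and φ''(x*) = 12. Laplace's method gives
  I(n) ~ e^(−n φ(x*)) · sqrt(2π / (n · φ''(x*))) = sqrt(2π / (12n)) = sqrt(π/(6n)).
This is exact: substituting u = (x − 13)·sqrt(6n) gives I(n) = (1/sqrt(6n)) ∫_{−∞}^{∞} e^(−u^2) du = sqrt(π/(6n)).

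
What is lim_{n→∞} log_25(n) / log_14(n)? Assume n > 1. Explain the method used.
lim = ln(14) / ln(25) = log_25(14)

Change of base: log_25(n) = ln n / ln 25 and log_14(n) = ln n / ln 14. The ratio is (ln n / ln 25) · (ln 14 / ln n) = ln 14 / ln 25, a constant independent of n. So the limit is ln 14 / ln 25 = log_25(14).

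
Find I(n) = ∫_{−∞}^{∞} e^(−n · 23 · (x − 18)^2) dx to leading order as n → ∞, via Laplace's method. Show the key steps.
I(n) = sqrt(π/(23n))

Here φ(x) = 23 · (x − 18)^2 has its unique minimum at x* = 18 with φ(x*) = 0 and φ''(x*) = 46. Laplace's method gives
  I(n) ~ e^(−n φ(x*)) · sqrt(2π / (n · φ''(x*))) = sqrt(2π / (46n)) = sqrt(π/(23n)).
This is exact: substituting u = (x − 18)·sqrt(23n) gives I(n) = (1/sqrt(23n)) ∫_{−∞}^{∞} e^(−u^2) du = sqrt(π/(23n)).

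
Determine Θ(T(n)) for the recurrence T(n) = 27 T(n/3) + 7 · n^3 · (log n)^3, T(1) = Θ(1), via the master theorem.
T(n) = Θ(n^3 · (log n)^4)

Here log_3 27 = 3 and f(n) = 7 · n^3 · (log n)^3 = Θ(n^(log_3 27) · (log n)^3). This is the extended Case 2 of the master theorem (f matches the critical exponent up to log factors), giving T(n) = Θ(n^(log_3 27) · (log n)^(3+1)) = Θ(n^3 · (log n)^4).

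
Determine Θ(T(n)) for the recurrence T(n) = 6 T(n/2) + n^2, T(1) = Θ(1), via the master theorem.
T(n) = Θ(n^(log_2 6))

Master theorem: compare f(n) = n^2 to n^(log_2 6) where log_2 6 ≈ 2.585. Since 2 < log_2 6, we have f(n) = O(n^(log_2 6 − ε)) for some ε > 0 — Case 1. Hence T(n) = Θ(n^(log_2 6)).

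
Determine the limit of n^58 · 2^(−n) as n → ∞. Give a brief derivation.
lim = 0

Exponentials with base > 1 dominate every fixed polynomial: for any fixed c, n^c / 2^n → 0 as n → ∞ (e.g. by the ratio test, or by writing 2^n = e^(n ln 2) and noting e^(n ln 2) / n^c → ∞). Hence n^58 · 2^(−n) = n^58 / 2^n → 0.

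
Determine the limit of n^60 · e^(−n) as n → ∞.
lim = 0

Exponentials with base > 1 dominate every fixed polynomial: for any fixed c, n^c / e^n → 0 as n → ∞ (e.g. by the ratio test, or since e^n grows faster than any power of n). Hence n^60 · e^(−n) = n^60 / e^n → 0.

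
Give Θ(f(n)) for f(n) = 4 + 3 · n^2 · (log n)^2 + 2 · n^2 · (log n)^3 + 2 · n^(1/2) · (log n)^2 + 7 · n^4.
f(n) ∈ Θ(n^4)

Compare the terms by growth order. For large n, n^a · (log n)^b dominates n^a' · (log n)^b' iff a > a', or (a = a' and b > b'). Ranking the 5 terms shows the dominant one is 7 · n^4. Hence f(n) ∈ Θ(n^4).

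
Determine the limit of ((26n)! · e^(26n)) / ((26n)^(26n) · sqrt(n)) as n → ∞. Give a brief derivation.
lim = sqrt(2π·26)

Stirling: (26n)! ~ sqrt(2π·26n) · (26n/e)^(26n). Hence
  (26n)! · e^(26n) / (26n)^(26n) ~ sqrt(2π·26n).
Dividing by sqrt(n): sqrt(2π·26n) / sqrt(n) = sqrt(2π·26) · n^((1−1)/2), so the limit is sqrt(2π·26).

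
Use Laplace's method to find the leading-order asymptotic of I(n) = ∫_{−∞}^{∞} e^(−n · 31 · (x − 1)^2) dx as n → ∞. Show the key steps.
I(n) = sqrt(π/(31n))

Here φ(x) = 31 · (x − 1)^2 has its unique minimum at x* = 1 with φ(x*) = 0 and φ''(x*) = 62. Laplace's method gives
  I(n) ~ e^(−n φ(x*)) · sqrt(2π / (n · φ''(x*))) = sqrt(2π / (62n)) = sqrt(π/(31n)).
This is exact: substituting u = (x − 1)·sqrt(31n) gives I(n) = (1/sqrt(31n)) ∫_{−∞}^{∞} e^(−u^2) du = sqrt(π/(31n)).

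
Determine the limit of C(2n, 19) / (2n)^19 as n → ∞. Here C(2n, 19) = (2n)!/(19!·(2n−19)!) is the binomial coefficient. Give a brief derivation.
lim = 1/19! = 1/121645100408832000

With N = 2n → ∞: C(N, 19) / N^19 = [N(N−1)…(N−18)] / (19! · N^19) = (1/19!) · 1 · (1 − 1/(2n)) · … · (1 − 18/(2n)). Each factor → 1 as N → ∞, so the limit is 1/19! = 1/121645100408832000.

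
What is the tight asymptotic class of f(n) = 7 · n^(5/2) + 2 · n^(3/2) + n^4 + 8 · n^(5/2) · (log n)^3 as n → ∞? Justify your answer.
f(n) ∈ Θ(n^4)

Compare the terms by growth order. For large n, n^a · (log n)^b dominates n^a' · (log n)^b' iff a > a', or (a = a' and b > b'). Ranking the 4 terms shows the dominant one is n^4. Hence f(n) ∈ Θ(n^4).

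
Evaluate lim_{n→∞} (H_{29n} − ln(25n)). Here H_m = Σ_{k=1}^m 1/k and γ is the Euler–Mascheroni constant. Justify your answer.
lim = ln(29/25) + γ

By Euler-Maclaurin, H_m = ln m + γ + O(1/m). So
  H_{29n} − ln(25n) = ln(29n) + γ − ln(25n) + O(1/n)
                       = ln(29/25) + γ + O(1/n).
Hence the limit is ln(29/25) + γ.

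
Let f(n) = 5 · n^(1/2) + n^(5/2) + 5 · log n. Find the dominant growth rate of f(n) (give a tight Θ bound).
f(n) ∈ Θ(n^(5/2))

Compare the terms by growth order. For large n, n^a · (log n)^b dominates n^a' · (log n)^b' iff a > a', or (a = a' and b > b'). Ranking the 3 terms shows the dominant one is n^(5/2). Hence f(n) ∈ Θ(n^(5/2)).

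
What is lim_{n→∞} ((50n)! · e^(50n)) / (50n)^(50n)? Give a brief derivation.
lim = ∞

Stirling: (50n)! ~ sqrt(2π·50n) · (50n/e)^(50n). Hence
  (50n)! · e^(50n) / (50n)^(50n) ~ sqrt(2π·50n) = sqrt(2π·50) · sqrt(n) → ∞.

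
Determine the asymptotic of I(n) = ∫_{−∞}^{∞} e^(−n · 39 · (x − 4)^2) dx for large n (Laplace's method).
I(n) = sqrt(π/(39n))

Here φ(x) = 39 · (x − 4)^2 has its unique minimum at x* = 4 with φ(x*) = 0 and φ''(x*) = 78. Laplace's method gives
  I(n) ~ e^(−n φ(x*)) · sqrt(2π / (n · φ''(x*))) = sqrt(2π / (78n)) = sqrt(π/(39n)).
This is exact: substituting u = (x − 4)·sqrt(39n) gives I(n) = (1/sqrt(39n)) ∫_{−∞}^{∞} e^(−u^2) du = sqrt(π/(39n)).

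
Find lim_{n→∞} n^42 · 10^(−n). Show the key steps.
lim = 0

Exponentials with base > 1 dominate every fixed polynomial: for any fixed c, n^c / 10^n → 0 as n → ∞ (e.g. by the ratio test, or by writing 10^n = e^(n ln 10) and noting e^(n ln 10) / n^c → ∞). Hence n^42 · 10^(−n) = n^42 / 10^n → 0.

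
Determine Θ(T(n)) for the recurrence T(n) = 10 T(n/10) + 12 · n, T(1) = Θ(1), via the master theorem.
T(n) = Θ(n log n)

log_10 10 = 1, and f(n) = 12 · n = Θ(n^(log_10 10)). This is Case 2 of the master theorem: T(n) = Θ(f(n) · log n) = Θ(n log n).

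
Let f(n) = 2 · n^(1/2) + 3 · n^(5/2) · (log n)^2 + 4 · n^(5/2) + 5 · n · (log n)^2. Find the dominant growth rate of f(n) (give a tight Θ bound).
f(n) ∈ Θ(n^(5/2) · (log n)^2)

Compare the terms by growth order. For large n, n^a · (log n)^b dominates n^a' · (log n)^b' iff a > a', or (a = a' and b > b'). Ranking the 4 terms shows the dominant one is 3 · n^(5/2) · (log n)^2. Hence f(n) ∈ Θ(n^(5/2) · (log n)^2).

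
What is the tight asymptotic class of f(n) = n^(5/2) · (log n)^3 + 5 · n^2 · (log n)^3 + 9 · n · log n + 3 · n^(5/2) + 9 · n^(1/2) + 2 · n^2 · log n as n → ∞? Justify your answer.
f(n) ∈ Θ(n^(5/2) · (log n)^3)

Compare the terms by growth order. For large n, n^a · (log n)^b dominates n^a' · (log n)^b' iff a > a', or (a = a' and b > b'). Ranking the 6 terms shows the dominant one is n^(5/2) · (log n)^3. Hence f(n) ∈ Θ(n^(5/2) · (log n)^3).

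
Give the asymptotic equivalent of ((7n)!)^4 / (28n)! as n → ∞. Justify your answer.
((7n)!)^4/(28n)! ~ ((2π·7n)^(3/2) / 2) · 4^(−4·7n)  →  0

Write N = 7n. Stirling: N! ~ sqrt(2π N)(N/e)^N and (4N)! ~ sqrt(2π·4N)·(4N/e)^(4N).
  (N!)^4/(4N)! ~ (2π N)^(4/2) (N/e)^(4N) / [sqrt(2π·4N) (4N/e)^(4N)]
     = (2π N)^(4/2) / sqrt(2π·4N) · (N/(4N))^(4N)
     = (2π N)^((4−1)/2) / 2 · 4^(−4N).
Since 4^4 > 1, the factor 4^(−4N) decays exponentially, so the ratio → 0. Substituting N = 7n gives the stated form.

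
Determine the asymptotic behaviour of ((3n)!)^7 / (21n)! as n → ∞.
((3n)!)^7/(21n)! ~ ((2π·3n)^(6/2) / sqrt(7)) · 7^(−7·3n)  →  0

Write N = 3n. Stirling: N! ~ sqrt(2π N)(N/e)^N and (7N)! ~ sqrt(2π·7N)·(7N/e)^(7N).
  (N!)^7/(7N)! ~ (2π N)^(7/2) (N/e)^(7N) / [sqrt(2π·7N) (7N/e)^(7N)]
     = (2π N)^(7/2) / sqrt(2π·7N) · (N/(7N))^(7N)
     = (2π N)^((7−1)/2) / sqrt(7) · 7^(−7N).
Since 7^7 > 1, the factor 7^(−7N) decays exponentially, so the ratio → 0. Substituting N = 3n gives the stated form.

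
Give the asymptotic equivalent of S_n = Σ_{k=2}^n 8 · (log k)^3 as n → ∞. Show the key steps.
S_n ~ 8 · n · (log n)^3

By integral comparison, S_n = ∫_1^n 8 · (log x)^3 dx + O((log n)^3). For the integral, the leading term of ∫_1^n (log x)^3 dx is n · (log n)^3 (by repeated integration by parts; each step lowers the log-exponent and produces a relatively O(1/log n) correction). Hence S_n ~ 8 · n · (log n)^3.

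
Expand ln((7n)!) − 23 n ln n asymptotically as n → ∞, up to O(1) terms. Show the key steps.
ln((7n)!) − 23 n ln n = −16 n ln n + 7(ln 7 − 1) n + (1/2) ln(2π·7n) + O(1/n)

Stirling: ln((7n)!) = 7n ln(7n) − 7n + (1/2) ln(2π·7n) + O(1/n).
Expand 7n ln(7n) = 7n (ln n + ln 7) = 7n ln n + 7n ln 7.
Subtract 23n ln n: leading term is (7 − 23) n ln n = −16 n ln n. The next term is 7n ln 7 − 7n = 7(ln 7 − 1) n. Then the (1/2) ln(2π·7n) correction.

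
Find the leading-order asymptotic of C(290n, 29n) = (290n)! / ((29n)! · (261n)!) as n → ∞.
C(290n, 29n) ~ (10000000000/387420489)^(29n) · sqrt(5/(9π·29n))

Write N = 29n. Apply Stirling to each factorial:
  (10N)! ~ sqrt(2π·10N) · (10N/e)^(10N),
  N! ~ sqrt(2π N) · (N/e)^N,
  (9N)! ~ sqrt(2π·9N) · (9N/e)^(9N).
The exponential factors combine to (10N)^(10N) / (N^N · (9N)^(9N)) = 10^(10N)/9^(9N) = (10^10/9^9)^N = (10000000000/387420489)^N.
The square-root prefactors combine to sqrt(2π·10N) / (sqrt(2π N)·sqrt(2π·9N)) = sqrt(10 / (2π·9·N)) = sqrt(5/(9π·29n)).
Substituting N = 29n: C(290n, 29n) ~ (10000000000/387420489)^(29n) · sqrt(5/(9π·29n)).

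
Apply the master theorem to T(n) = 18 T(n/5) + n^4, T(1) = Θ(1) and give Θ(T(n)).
T(n) = Θ(n^4)

log_5 18 ≈ 1.796. f(n) = n^4 dominates n^(log_5 18) since 4 > 1.796, and the regularity condition a·f(n/b) = 18·(n/5)^4 = (18/625)·n^4 ≤ c·f(n) holds with c = 18/625 ≈ 0.0288 < 1. So this is Case 3: T(n) = Θ(f(n)) = Θ(n^4).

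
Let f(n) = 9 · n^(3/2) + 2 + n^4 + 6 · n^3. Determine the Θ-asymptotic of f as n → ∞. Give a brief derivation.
f(n) ∈ Θ(n^4)

Compare the terms by growth order. For large n, n^a · (log n)^b dominates n^a' · (log n)^b' iff a > a', or (a = a' and b > b'). Ranking the 4 terms shows the dominant one is n^4. Hence f(n) ∈ Θ(n^4).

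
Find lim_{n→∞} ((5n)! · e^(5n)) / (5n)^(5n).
lim = ∞

Stirling: (5n)! ~ sqrt(2π·5n) · (5n/e)^(5n). Hence
  (5n)! · e^(5n) / (5n)^(5n) ~ sqrt(2π·5n) = sqrt(2π·5) · sqrt(n) → ∞.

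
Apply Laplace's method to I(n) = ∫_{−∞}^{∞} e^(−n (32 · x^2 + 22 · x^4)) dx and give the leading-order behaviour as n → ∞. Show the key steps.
I(n) ~ sqrt(π/(32n))

φ(x) = 32 · x^2 + 22 · x^4 has its unique global minimum at x* = 0 (since φ'(x) = 64x + 88x^3 = 0 only at x = 0 for real x with both coefficients positive, and φ → ∞ as |x| → ∞). At x* = 0, φ(0) = 0 and φ''(0) = 64. Laplace's method then gives
  I(n) ~ sqrt(2π / (n · φ''(0))) · e^(−n φ(0)) = sqrt(2π / (64n)) = sqrt(π/(32n)).
The 22 · x^4 term contributes only at subleading order (an O(1/n) relative correction).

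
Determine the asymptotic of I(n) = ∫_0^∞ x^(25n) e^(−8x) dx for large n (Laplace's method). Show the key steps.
I(n) ~ (sqrt(2π·25n) / 8) · (25n/(8e))^(25n)

Write the integrand as exp(25n ln x − 8x) and set f(x) = 25n ln x − 8x. Then f'(x) = 25n/x − 8 = 0 at x* = 25n/8, and f''(x*) = −25n/x*^2 = −8^2/(25n). Laplace's method (interior maximum) gives
  I(n) ~ e^(f(x*)) · sqrt(2π / |f''(x*)|)
        = exp(25n ln(25n/8) − 25n) · sqrt(2π · 25n / 8^2)
        = (25n/8)^(25n) e^(−25n) · sqrt(2π·25n) / 8
        = (sqrt(2π·25n) / 8) · (25n/(8e))^(25n).
This matches Γ(25n+1)/8^(25n+1) with Stirling applied to Γ.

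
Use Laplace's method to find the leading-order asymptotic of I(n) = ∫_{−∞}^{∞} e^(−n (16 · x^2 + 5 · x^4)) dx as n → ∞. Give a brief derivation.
I(n) ~ sqrt(π/(16n))

φ(x) = 16 · x^2 + 5 · x^4 has its unique global minimum at x* = 0 (since φ'(x) = 32x + 20x^3 = 0 only at x = 0 for real x with both coefficients positive, and φ → ∞ as |x| → ∞). At x* = 0, φ(0) = 0 and φ''(0) = 32. Laplace's method then gives
  I(n) ~ sqrt(2π / (n · φ''(0))) · e^(−n φ(0)) = sqrt(2π / (32n)) = sqrt(π/(16n)).
The 5 · x^4 term contributes only at subleading order (an O(1/n) relative correction).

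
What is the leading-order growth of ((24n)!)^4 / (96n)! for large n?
((24n)!)^4/(96n)! ~ ((2π·24n)^(3/2) / 2) · 4^(−4·24n)  →  0

Write N = 24n. Stirling: N! ~ sqrt(2π N)(N/e)^N and (4N)! ~ sqrt(2π·4N)·(4N/e)^(4N).
  (N!)^4/(4N)! ~ (2π N)^(4/2) (N/e)^(4N) / [sqrt(2π·4N) (4N/e)^(4N)]
     = (2π N)^(4/2) / sqrt(2π·4N) · (N/(4N))^(4N)
     = (2π N)^((4−1)/2) / 2 · 4^(−4N).
Since 4^4 > 1, the factor 4^(−4N) decays exponentially, so the ratio → 0. Substituting N = 24n gives the stated form.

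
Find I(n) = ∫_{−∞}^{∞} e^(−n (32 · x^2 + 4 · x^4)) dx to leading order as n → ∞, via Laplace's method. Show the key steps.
I(n) ~ sqrt(π/(32n))

φ(x) = 32 · x^2 + 4 · x^4 has its unique global minimum at x* = 0 (since φ'(x) = 64x + 16x^3 = 0 only at x = 0 for real x with both coefficients positive, and φ → ∞ as |x| → ∞). At x* = 0, φ(0) = 0 and φ''(0) = 64. Laplace's method then gives
  I(n) ~ sqrt(2π / (n · φ''(0))) · e^(−n φ(0)) = sqrt(2π / (64n)) = sqrt(π/(32n)).
The 4 · x^4 term contributes only at subleading order (an O(1/n) relative correction).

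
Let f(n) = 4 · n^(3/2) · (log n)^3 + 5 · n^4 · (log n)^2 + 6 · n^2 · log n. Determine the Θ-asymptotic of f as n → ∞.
f(n) ∈ Θ(n^4 · (log n)^2)

Compare the terms by growth order. For large n, n^a · (log n)^b dominates n^a' · (log n)^b' iff a > a', or (a = a' and b > b'). Ranking the 3 terms shows the dominant one is 5 · n^4 · (log n)^2. Hence f(n) ∈ Θ(n^4 · (log n)^2).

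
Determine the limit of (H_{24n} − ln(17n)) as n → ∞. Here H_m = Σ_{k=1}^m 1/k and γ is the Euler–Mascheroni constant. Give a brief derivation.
lim = ln(24/17) + γ

By Euler-Maclaurin, H_m = ln m + γ + O(1/m). So
  H_{24n} − ln(17n) = ln(24n) + γ − ln(17n) + O(1/n)
                       = ln(24/17) + γ + O(1/n).
Hence the limit is ln(24/17) + γ.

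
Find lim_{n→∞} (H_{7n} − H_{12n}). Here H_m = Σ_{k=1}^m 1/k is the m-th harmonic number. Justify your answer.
lim = ln(7/12)

Euler-Maclaurin gives H_m = ln m + γ + 1/(2m) + O(1/m^2). The γ and O(1/m) terms cancel in the difference:
  H_{7n} − H_{12n} = ln(7n) − ln(12n) + O(1/n) = ln(7/12) + O(1/n).
Hence the limit is ln(7/12).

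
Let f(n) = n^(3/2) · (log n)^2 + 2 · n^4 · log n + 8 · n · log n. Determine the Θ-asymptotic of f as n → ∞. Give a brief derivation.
f(n) ∈ Θ(n^4 · log n)

Compare the terms by growth order. For large n, n^a · (log n)^b dominates n^a' · (log n)^b' iff a > a', or (a = a' and b > b'). Ranking the 3 terms shows the dominant one is 2 · n^4 · log n. Hence f(n) ∈ Θ(n^4 · log n).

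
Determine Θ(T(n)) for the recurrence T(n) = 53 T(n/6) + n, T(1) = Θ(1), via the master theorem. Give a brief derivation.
T(n) = Θ(n^(log_6 53))

Master theorem: compare f(n) = n to n^(log_6 53) where log_6 53 ≈ 2.216. Since 1 < log_6 53, we have f(n) = O(n^(log_6 53 − ε)) for some ε > 0 — Case 1. Hence T(n) = Θ(n^(log_6 53)).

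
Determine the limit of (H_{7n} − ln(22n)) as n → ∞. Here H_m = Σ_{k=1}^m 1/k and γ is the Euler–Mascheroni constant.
lim = ln(7/22) + γ

By Euler-Maclaurin, H_m = ln m + γ + O(1/m). So
  H_{7n} − ln(22n) = ln(7n) + γ − ln(22n) + O(1/n)
                       = ln(7/22) + γ + O(1/n).
Hence the limit is ln(7/22) + γ.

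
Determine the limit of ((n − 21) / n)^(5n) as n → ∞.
lim = e^(−105)

Rewrite as (1 − 21/n)^(5n). By the standard limit (1 + x/n)^n → e^x, we have (1 − 21/n)^n → e^(−21), and raising to the 5th power gives e^(−105).
More precisely, ln[(1 − 21/n)^(5n)] = 5n · ln(1 − 21/n) = 5n · (-21/n + O(1/n^2)) = -105 + O(1/n) → -105.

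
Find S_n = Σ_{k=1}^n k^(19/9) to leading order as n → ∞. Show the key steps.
S_n ~ (9/28) · n^(28/9)

Integral comparison: Σ_{k=1}^n k^(19/9) = ∫_0^n x^(19/9) dx + O(n^(19/9)). The integral is n^(1 + 19/9) / (1 + 19/9) = n^((19+9)/9) / ((19+9)/9) = (9/28) · n^(28/9).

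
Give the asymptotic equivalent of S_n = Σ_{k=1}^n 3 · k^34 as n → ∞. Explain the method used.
S_n ~ 3 · n^35 / 35

By integral comparison (Euler-Maclaurin), Σ_{k=1}^n 3 · k^34 = 3 · ∫_0^n x^34 dx + O(n^34) = 3 · n^35/35 + O(n^34). (Equivalently, Faulhaber's formula gives the same leading term.)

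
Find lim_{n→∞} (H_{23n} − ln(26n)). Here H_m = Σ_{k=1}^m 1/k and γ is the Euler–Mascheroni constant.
lim = ln(23/26) + γ

By Euler-Maclaurin, H_m = ln m + γ + O(1/m). So
  H_{23n} − ln(26n) = ln(23n) + γ − ln(26n) + O(1/n)
                       = ln(23/26) + γ + O(1/n).
Hence the limit is ln(23/26) + γ.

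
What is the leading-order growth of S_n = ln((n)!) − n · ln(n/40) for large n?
S_n ~ n · (ln 40 − 1) + O(ln n)

Stirling: ln((n)!) = n ln(n) − n + O(ln n).
  S_n = n ln(n) − n − n ln(n/40) + O(ln n)
      = n ln(n) − n ln n + n ln 40 − n + O(ln n)
      = n ln 40 − n + O(ln n)
      = n (ln 40 − 1) + O(ln n).
Numerically ln(40) − 1 ≈ 2.6889.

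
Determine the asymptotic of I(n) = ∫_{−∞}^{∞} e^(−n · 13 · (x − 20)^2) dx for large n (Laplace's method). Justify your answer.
I(n) = sqrt(π/(13n))

Here φ(x) = 13 · (x − 20)^2 has its unique minimum at x* = 20 with φ(x*) = 0 and φ''(x*) = 26. Laplace's method gives
  I(n) ~ e^(−n φ(x*)) · sqrt(2π / (n · φ''(x*))) = sqrt(2π / (26n)) = sqrt(π/(13n)).
This is exact: substituting u = (x − 20)·sqrt(13n) gives I(n) = (1/sqrt(13n)) ∫_{−∞}^{∞} e^(−u^2) du = sqrt(π/(13n)).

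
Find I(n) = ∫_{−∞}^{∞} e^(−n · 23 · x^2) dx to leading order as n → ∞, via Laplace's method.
I(n) = sqrt(π/(23n))

Here φ(x) = 23 · x^2 has its unique minimum at x* = 0 with φ(x*) = 0 and φ''(x*) = 46. Laplace's method gives
  I(n) ~ e^(−n φ(x*)) · sqrt(2π / (n · φ''(x*))) = sqrt(2π / (46n)) = sqrt(π/(23n)).
This is exact: substituting u = (x − 0)·sqrt(23n) gives I(n) = (1/sqrt(23n)) ∫_{−∞}^{∞} e^(−u^2) du = sqrt(π/(23n)).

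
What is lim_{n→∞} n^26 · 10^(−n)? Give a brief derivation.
lim = 0

Exponentials with base > 1 dominate every fixed polynomial: for any fixed c, n^c / 10^n → 0 as n → ∞ (e.g. by the ratio test, or by writing 10^n = e^(n ln 10) and noting e^(n ln 10) / n^c → ∞). Hence n^26 · 10^(−n) = n^26 / 10^n → 0.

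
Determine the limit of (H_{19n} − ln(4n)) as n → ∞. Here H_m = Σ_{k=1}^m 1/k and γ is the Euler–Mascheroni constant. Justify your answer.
lim = ln(19/4) + γ

By Euler-Maclaurin, H_m = ln m + γ + O(1/m). So
  H_{19n} − ln(4n) = ln(19n) + γ − ln(4n) + O(1/n)
                       = ln(19/4) + γ + O(1/n).
Hence the limit is ln(19/4) + γ.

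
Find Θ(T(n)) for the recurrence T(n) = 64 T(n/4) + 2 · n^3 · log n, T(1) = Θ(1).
T(n) = Θ(n^3 · (log n)^2)

Here log_4 64 = 3 and f(n) = 2 · n^3 · log n = Θ(n^(log_4 64) · (log n)^1). This is the extended Case 2 of the master theorem (f matches the critical exponent up to log factors), giving T(n) = Θ(n^(log_4 64) · (log n)^(1+1)) = Θ(n^3 · (log n)^2).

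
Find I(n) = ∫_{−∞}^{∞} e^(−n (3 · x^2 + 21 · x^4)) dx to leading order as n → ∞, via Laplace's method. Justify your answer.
I(n) ~ sqrt(π/(3n))

φ(x) = 3 · x^2 + 21 · x^4 has its unique global minimum at x* = 0 (since φ'(x) = 6x + 84x^3 = 0 only at x = 0 for real x with both coefficients positive, and φ → ∞ as |x| → ∞). At x* = 0, φ(0) = 0 and φ''(0) = 6. Laplace's method then gives
  I(n) ~ sqrt(2π / (n · φ''(0))) · e^(−n φ(0)) = sqrt(2π / (6n)) = sqrt(π/(3n)).
The 21 · x^4 term contributes only at subleading order (an O(1/n) relative correction).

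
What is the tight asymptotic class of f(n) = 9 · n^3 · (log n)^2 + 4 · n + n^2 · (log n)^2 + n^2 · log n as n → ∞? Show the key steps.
f(n) ∈ Θ(n^3 · (log n)^2)

Compare the terms by growth order. For large n, n^a · (log n)^b dominates n^a' · (log n)^b' iff a > a', or (a = a' and b > b'). Ranking the 4 terms shows the dominant one is 9 · n^3 · (log n)^2. Hence f(n) ∈ Θ(n^3 · (log n)^2).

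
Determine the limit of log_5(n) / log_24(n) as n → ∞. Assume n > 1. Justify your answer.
lim = ln(24) / ln(5) = log_5(24)

Change of base: log_5(n) = ln n / ln 5 and log_24(n) = ln n / ln 24. The ratio is (ln n / ln 5) · (ln 24 / ln n) = ln 24 / ln 5, a constant independent of n. So the limit is ln 24 / ln 5 = log_5(24).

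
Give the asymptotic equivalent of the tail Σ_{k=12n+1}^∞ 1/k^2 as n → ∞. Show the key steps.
Σ_{k>12n} 1/k^2 ~ 1/(1 · (12n))

Compare to the integral: ∫_{12n}^∞ x^(−2) dx = [−x^(−1)/1]_{12n}^∞ = 1/((2−1)·(12n)). Euler-Maclaurin then gives
  Σ_{k>12n} 1/k^2 = ∫_{12n}^∞ dx/x^2 − 1/(2·(12n)^2) + O(1/(12n)^3).
(Equivalently this is ζ(2) − Σ_{k≤12n} 1/k^2.)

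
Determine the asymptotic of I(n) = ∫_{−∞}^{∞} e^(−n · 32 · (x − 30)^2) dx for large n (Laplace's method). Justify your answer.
I(n) = sqrt(π/(32n))

Here φ(x) = 32 · (x − 30)^2 has its unique minimum at x* = 30 with φ(x*) = 0 and φ''(x*) = 64. Laplace's method gives
  I(n) ~ e^(−n φ(x*)) · sqrt(2π / (n · φ''(x*))) = sqrt(2π / (64n)) = sqrt(π/(32n)).
This is exact: substituting u = (x − 30)·sqrt(32n) gives I(n) = (1/sqrt(32n)) ∫_{−∞}^{∞} e^(−u^2) du = sqrt(π/(32n)).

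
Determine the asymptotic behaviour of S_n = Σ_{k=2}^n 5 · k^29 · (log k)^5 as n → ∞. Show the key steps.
S_n ~ n^30 · (log n)^5 / 6

By integral comparison, S_n = ∫_1^n 5 · x^29 · (log x)^5 dx + O(n^29 · (log n)^5). For the integral, the leading term of ∫_1^n x^29 (log x)^5 dx is n^30/30 · (log n)^5 (by repeated integration by parts; each step lowers the log-exponent and produces a relatively O(1/log n) correction). Hence S_n ~ n^30 · (log n)^5 / 6.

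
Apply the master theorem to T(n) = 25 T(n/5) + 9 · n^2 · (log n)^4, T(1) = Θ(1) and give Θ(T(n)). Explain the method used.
T(n) = Θ(n^2 · (log n)^5)

Here log_5 25 = 2 and f(n) = 9 · n^2 · (log n)^4 = Θ(n^(log_5 25) · (log n)^4). This is the extended Case 2 of the master theorem (f matches the critical exponent up to log factors), giving T(n) = Θ(n^(log_5 25) · (log n)^(4+1)) = Θ(n^2 · (log n)^5).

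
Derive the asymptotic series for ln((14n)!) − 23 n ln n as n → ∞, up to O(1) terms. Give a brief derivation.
ln((14n)!) − 23 n ln n = −9 n ln n + 14(ln 14 − 1) n + (1/2) ln(2π·14n) + O(1/n)

Stirling: ln((14n)!) = 14n ln(14n) − 14n + (1/2) ln(2π·14n) + O(1/n).
Expand 14n ln(14n) = 14n (ln n + ln 14) = 14n ln n + 14n ln 14.
Subtract 23n ln n: leading term is (14 − 23) n ln n = −9 n ln n. The next term is 14n ln 14 − 14n = 14(ln 14 − 1) n. Then the (1/2) ln(2π·14n) correction.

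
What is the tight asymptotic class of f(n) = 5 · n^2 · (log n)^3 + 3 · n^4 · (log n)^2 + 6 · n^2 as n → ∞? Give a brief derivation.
f(n) ∈ Θ(n^4 · (log n)^2)

Compare the terms by growth order. For large n, n^a · (log n)^b dominates n^a' · (log n)^b' iff a > a', or (a = a' and b > b'). Ranking the 3 terms shows the dominant one is 3 · n^4 · (log n)^2. Hence f(n) ∈ Θ(n^4 · (log n)^2).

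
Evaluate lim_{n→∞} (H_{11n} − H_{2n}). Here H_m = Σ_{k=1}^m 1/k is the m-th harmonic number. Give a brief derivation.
lim = ln(11/2)

Euler-Maclaurin gives H_m = ln m + γ + 1/(2m) + O(1/m^2). The γ and O(1/m) terms cancel in the difference:
  H_{11n} − H_{2n} = ln(11n) − ln(2n) + O(1/n) = ln(11/2) + O(1/n).
Hence the limit is ln(11/2).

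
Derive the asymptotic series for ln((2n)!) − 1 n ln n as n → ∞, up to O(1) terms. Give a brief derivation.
ln((2n)!) − 1 n ln n = n ln n + 2(ln 2 − 1) n + (1/2) ln(2π·2n) + O(1/n)

Stirling: ln((2n)!) = 2n ln(2n) − 2n + (1/2) ln(2π·2n) + O(1/n).
Expand 2n ln(2n) = 2n (ln n + ln 2) = 2n ln n + 2n ln 2.
Subtract 1n ln n: leading term is (2 − 1) n ln n = n ln n. The next term is 2n ln 2 − 2n = 2(ln 2 − 1) n. Then the (1/2) ln(2π·2n) correction.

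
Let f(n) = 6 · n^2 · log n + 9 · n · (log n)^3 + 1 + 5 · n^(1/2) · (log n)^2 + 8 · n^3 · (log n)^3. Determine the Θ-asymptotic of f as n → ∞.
f(n) ∈ Θ(n^3 · (log n)^3)

Compare the terms by growth order. For large n, n^a · (log n)^b dominates n^a' · (log n)^b' iff a > a', or (a = a' and b > b'). Ranking the 5 terms shows the dominant one is 8 · n^3 · (log n)^3. Hence f(n) ∈ Θ(n^3 · (log n)^3).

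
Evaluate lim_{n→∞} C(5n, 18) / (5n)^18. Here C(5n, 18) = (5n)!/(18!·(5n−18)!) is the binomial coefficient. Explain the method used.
lim = 1/18! = 1/6402373705728000

With N = 5n → ∞: C(N, 18) / N^18 = [N(N−1)…(N−17)] / (18! · N^18) = (1/18!) · 1 · (1 − 1/(5n)) · … · (1 − 17/(5n)). Each factor → 1 as N → ∞, so the limit is 1/18! = 1/6402373705728000.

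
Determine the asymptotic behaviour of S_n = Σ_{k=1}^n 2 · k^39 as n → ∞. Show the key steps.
S_n ~ n^40 / 20

By integral comparison (Euler-Maclaurin), Σ_{k=1}^n 2 · k^39 = 2 · ∫_0^n x^39 dx + O(n^39) = 2 · n^40/40 = n^40 / 20 + O(n^39). (Equivalently, Faulhaber's formula gives the same leading term.)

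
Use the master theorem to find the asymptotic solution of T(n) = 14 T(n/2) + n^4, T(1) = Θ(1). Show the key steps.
T(n) = Θ(n^4)

log_2 14 ≈ 3.807. f(n) = n^4 dominates n^(log_2 14) since 4 > 3.807, and the regularity condition a·f(n/b) = 14·(n/2)^4 = (14/16)·n^4 ≤ c·f(n) holds with c = 14/16 ≈ 0.875 < 1. So this is Case 3: T(n) = Θ(f(n)) = Θ(n^4).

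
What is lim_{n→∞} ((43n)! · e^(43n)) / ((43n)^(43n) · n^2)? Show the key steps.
lim = 0

Stirling: (43n)! ~ sqrt(2π·43n) · (43n/e)^(43n). Hence
  (43n)! · e^(43n) / (43n)^(43n) ~ sqrt(2π·43n).
Dividing by n^2: sqrt(2π·43n) / n^2 = sqrt(2π·43) · n^((1−4)/2), so the expression behaves like sqrt(2π·43) · n^((1−4)/2) → 0.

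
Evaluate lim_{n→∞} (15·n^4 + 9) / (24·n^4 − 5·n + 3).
lim = 15/24 = 5/8

For large n the leading n^4 terms dominate both numerator and denominator. Dividing top and bottom by n^4, every other term tends to 0, leaving 15/24 = 5/8.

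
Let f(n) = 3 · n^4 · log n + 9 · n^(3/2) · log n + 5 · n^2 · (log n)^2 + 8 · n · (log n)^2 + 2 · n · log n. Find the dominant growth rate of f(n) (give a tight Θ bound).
f(n) ∈ Θ(n^4 · log n)

Compare the terms by growth order. For large n, n^a · (log n)^b dominates n^a' · (log n)^b' iff a > a', or (a = a' and b > b'). Ranking the 5 terms shows the dominant one is 3 · n^4 · log n. Hence f(n) ∈ Θ(n^4 · log n).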